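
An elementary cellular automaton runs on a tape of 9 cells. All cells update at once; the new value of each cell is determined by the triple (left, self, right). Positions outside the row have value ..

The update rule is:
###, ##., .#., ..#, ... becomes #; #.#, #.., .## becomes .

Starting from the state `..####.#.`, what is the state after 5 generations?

##.#.#.#.

generation 1: ##.###.#.
generation 2: .#..##.#.
generation 3: ##.#.#.#.
generation 4: .#.#.#.#.
generation 5: ##.#.#.#.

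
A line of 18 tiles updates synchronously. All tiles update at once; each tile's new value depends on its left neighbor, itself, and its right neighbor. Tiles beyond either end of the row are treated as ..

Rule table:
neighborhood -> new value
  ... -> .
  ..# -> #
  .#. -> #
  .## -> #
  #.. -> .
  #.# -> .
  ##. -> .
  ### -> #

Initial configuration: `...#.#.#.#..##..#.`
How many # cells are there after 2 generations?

..##.#.#.#.##..##.
.##..#.#.#.#..##..
count of #: 8

8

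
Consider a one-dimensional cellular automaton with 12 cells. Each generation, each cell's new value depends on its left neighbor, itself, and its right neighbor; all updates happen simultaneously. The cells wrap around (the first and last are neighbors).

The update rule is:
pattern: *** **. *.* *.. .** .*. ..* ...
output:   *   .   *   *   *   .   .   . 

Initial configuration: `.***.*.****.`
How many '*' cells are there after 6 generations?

generation 1: .**.*.****.*
generation 2: **.*.****.*.
generation 3: *.*.****.*.*
generation 4: .*.****.*.**
generation 5: *.****.*.**.
generation 6: .****.*.**.*
count of *: 8

8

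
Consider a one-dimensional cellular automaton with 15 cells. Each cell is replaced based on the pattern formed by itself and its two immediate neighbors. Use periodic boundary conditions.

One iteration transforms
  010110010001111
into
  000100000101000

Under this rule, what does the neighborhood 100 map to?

0

At position 5 the neighborhood is 100; the next row has 0 there.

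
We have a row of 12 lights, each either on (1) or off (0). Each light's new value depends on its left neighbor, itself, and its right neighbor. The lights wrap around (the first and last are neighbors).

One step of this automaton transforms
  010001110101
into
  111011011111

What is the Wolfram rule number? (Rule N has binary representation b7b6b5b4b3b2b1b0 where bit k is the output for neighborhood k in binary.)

position 6: 111 → 0  (bit 7 = 0)
position 7: 110 → 1  (bit 6 = 1)
position 0: 101 → 1  (bit 5 = 1)
position 2: 100 → 1  (bit 4 = 1)
position 5: 011 → 1  (bit 3 = 1)
position 1: 010 → 1  (bit 2 = 1)
position 4: 001 → 1  (bit 1 = 1)
position 3: 000 → 0  (bit 0 = 0)
bits b7..b0 = 01111110 = 126

126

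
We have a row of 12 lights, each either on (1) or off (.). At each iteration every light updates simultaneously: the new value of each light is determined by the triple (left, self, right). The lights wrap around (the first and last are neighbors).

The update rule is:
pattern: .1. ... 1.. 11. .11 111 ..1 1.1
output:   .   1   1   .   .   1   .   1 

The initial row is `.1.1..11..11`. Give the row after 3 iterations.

1.1.1...1...
.1.1.11..11.
..1.1..1...1

..1.1..1...1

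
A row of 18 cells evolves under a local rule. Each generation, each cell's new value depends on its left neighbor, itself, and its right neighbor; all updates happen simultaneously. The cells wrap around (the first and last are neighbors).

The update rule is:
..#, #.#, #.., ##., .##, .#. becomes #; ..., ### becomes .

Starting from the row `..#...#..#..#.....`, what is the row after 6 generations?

#####.#####....###

.###.#########....
##.###.......##...
####.##.....####.#
...#####...##..###
#.##...##.######.#
#####.#####....###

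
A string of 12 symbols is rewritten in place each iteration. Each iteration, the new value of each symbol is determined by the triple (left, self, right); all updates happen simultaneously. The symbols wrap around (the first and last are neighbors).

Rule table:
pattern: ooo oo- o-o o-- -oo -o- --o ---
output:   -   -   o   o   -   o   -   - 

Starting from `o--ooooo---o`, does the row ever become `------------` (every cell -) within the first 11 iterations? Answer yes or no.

-o------o---
-oo-----oo--
---o------o-
---oo-----oo
o----o------
oo---oo-----
--o----o----
--oo---oo---
----o----o--
----oo---oo-
------o----o
iteration 11 is ------o----o, still not uniform -

no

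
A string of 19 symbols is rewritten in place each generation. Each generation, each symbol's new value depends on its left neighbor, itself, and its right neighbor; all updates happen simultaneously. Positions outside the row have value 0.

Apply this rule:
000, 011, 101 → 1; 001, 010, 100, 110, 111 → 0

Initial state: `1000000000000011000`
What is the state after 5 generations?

1110001111110001010

generation 1: 0011111111111010011
generation 2: 1010000000000100010
generation 3: 0100111111110001000
generation 4: 0000100000000100011
generation 5: 1110001111110001010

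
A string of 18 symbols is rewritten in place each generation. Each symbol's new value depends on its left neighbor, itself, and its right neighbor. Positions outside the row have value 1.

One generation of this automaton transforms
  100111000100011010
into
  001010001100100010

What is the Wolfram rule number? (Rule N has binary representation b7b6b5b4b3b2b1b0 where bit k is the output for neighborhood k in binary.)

position 4: 111 → 1  (bit 7 = 1)
position 0: 110 → 0  (bit 6 = 0)
position 15: 101 → 0  (bit 5 = 0)
position 1: 100 → 0  (bit 4 = 0)
position 3: 011 → 0  (bit 3 = 0)
position 9: 010 → 1  (bit 2 = 1)
position 2: 001 → 1  (bit 1 = 1)
position 7: 000 → 0  (bit 0 = 0)
bits b7..b0 = 10000110 = 134

134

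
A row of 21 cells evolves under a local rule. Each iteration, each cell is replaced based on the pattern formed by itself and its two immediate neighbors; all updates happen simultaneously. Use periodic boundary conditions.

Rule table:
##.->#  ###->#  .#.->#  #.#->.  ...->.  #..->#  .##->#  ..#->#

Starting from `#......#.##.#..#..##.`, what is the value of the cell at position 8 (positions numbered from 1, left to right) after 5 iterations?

##....##.##.########.
###..###.##.########.
########.##.########.
########.##.########.  (fixed point — unchanged through iteration 5)
position 8 holds #

#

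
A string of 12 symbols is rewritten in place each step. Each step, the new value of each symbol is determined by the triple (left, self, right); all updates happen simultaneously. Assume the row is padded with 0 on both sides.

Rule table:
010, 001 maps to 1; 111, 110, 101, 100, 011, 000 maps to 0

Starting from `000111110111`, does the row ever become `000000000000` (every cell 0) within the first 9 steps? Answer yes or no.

no

step 1: 001000000000
step 2: 011000000000
step 3: 100000000000
step 4: 100000000000  (fixed point — unchanged through step 9)
step 9 is 100000000000, still not uniform 0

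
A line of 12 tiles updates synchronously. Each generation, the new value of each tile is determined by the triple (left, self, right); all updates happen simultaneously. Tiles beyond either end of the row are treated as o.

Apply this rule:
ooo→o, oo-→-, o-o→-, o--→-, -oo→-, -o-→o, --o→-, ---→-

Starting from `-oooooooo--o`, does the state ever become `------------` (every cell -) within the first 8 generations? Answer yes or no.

yes

--oooooo----
---oooo-----
----oo------
------------
all cells are - at generation 4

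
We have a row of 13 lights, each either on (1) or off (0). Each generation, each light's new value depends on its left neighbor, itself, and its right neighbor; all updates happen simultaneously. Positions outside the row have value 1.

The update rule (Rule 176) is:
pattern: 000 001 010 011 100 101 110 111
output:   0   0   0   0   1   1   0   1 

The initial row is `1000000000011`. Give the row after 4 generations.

0100000000001
1010000000000
0101000000000
1010100000000

1010100000000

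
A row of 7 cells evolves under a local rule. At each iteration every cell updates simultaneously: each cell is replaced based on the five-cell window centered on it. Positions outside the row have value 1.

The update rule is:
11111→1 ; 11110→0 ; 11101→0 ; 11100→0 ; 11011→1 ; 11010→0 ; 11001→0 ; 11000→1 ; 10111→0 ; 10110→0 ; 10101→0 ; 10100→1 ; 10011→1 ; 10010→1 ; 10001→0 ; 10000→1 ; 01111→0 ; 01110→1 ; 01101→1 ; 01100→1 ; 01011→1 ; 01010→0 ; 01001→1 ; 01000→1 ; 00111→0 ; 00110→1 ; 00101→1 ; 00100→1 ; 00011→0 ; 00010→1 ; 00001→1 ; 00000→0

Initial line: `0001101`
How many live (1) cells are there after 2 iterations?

1001110
0010101
count of 1: 3

3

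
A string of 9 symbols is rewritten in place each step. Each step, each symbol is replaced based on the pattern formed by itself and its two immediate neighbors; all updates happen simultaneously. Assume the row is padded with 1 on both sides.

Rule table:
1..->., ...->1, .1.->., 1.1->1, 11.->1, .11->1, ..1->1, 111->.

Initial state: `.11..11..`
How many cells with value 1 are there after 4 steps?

7

111.111.1
..111.111
.11.111..
11111.1.1
count of 1: 7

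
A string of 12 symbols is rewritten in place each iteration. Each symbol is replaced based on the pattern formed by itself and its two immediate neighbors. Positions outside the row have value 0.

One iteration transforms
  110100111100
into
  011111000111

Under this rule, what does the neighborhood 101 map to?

1

At position 2 the neighborhood is 101; the next row has 1 there.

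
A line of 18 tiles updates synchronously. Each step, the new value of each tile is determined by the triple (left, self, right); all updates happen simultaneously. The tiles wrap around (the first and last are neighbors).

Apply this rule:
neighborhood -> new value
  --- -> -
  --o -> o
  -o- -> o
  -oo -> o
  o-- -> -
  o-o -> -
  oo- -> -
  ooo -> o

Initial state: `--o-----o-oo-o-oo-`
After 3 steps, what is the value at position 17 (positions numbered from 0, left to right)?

-oo----oo-o--o-o--
oo----oo--o-oo-o--
o----oo--oo-o--o-o
position 17 holds o

o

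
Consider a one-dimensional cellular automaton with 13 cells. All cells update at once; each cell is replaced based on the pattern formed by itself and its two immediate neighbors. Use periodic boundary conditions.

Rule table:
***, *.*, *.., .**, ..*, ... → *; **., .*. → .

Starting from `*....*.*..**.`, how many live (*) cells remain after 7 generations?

9

.****.*.***.*
****.*.***.*.
***.*.***.*.*
**.*.***.*.**
*.*.***.*.***
.*.***.*.****
*.***.*.****.
count of *: 9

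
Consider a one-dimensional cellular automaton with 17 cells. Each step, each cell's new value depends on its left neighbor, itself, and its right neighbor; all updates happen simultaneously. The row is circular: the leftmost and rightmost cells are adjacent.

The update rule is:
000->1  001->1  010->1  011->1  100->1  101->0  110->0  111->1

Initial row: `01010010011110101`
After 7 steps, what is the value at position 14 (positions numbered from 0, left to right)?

0

step 1: 01011111111100101
step 2: 01011111111011101
step 3: 01011111110011001
step 4: 01011111101110111
step 5: 01011111001100110
step 6: 11011110111011101
step 7: 10011100110011001
position 14 holds 0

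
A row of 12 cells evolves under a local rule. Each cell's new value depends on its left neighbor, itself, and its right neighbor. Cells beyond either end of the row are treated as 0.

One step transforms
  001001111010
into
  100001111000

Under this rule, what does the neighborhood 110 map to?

At position 8 the neighborhood is 110; the next row has 1 there.

1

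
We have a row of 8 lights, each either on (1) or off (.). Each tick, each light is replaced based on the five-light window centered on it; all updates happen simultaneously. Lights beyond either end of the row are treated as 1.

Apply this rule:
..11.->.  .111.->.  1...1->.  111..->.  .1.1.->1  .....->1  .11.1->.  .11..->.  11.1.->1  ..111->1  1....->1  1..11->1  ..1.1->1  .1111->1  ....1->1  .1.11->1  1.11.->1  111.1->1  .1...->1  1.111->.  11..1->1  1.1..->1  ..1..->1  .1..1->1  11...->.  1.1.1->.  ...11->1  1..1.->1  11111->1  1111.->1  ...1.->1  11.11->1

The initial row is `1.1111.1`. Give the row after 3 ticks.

11.1111.
111.1111
1111.111

1111.111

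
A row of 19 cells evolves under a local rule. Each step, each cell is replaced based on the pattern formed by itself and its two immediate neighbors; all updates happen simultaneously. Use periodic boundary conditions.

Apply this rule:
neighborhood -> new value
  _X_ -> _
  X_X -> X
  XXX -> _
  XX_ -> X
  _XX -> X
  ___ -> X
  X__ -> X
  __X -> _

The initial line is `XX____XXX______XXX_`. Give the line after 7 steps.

XXXXXXXX_XXXXXXXXX_

XXXXX_X_XXXXXX_X_XX
____XX_XX____XX_XX_
XXX_XXXXXXXX_XXXXXX
__XXX______XXX_____
X_X_XXXXXX_X_XXXXXX
XX_XX____XX_XX_____
XXXXXXXX_XXXXXXXXX_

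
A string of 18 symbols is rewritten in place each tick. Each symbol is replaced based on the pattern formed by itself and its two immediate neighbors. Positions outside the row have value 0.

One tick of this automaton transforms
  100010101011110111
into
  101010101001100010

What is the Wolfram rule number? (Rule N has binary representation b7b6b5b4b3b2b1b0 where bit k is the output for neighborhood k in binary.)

133

position 11: 111 → 1  (bit 7 = 1)
position 13: 110 → 0  (bit 6 = 0)
position 5: 101 → 0  (bit 5 = 0)
position 1: 100 → 0  (bit 4 = 0)
position 10: 011 → 0  (bit 3 = 0)
position 0: 010 → 1  (bit 2 = 1)
position 3: 001 → 0  (bit 1 = 0)
position 2: 000 → 1  (bit 0 = 1)
bits b7..b0 = 10000101 = 133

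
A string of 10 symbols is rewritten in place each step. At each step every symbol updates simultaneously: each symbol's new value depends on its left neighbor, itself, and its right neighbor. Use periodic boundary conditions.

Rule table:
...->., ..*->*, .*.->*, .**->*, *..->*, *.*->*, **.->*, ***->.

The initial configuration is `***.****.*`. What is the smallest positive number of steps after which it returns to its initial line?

2

..***..***
***.****.*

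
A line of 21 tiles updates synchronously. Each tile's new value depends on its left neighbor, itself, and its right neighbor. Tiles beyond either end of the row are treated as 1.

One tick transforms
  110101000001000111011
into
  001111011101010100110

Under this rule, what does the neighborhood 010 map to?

At position 3 the neighborhood is 010; the next row has 1 there.

1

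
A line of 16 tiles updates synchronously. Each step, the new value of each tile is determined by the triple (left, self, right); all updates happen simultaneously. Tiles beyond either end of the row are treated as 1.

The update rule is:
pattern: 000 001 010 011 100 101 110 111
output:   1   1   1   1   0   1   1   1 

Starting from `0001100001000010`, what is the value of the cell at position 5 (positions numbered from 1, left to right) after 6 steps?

1

0111101111011111
1111111111111111
1111111111111111  (fixed point — unchanged through step 6)
position 5 holds 1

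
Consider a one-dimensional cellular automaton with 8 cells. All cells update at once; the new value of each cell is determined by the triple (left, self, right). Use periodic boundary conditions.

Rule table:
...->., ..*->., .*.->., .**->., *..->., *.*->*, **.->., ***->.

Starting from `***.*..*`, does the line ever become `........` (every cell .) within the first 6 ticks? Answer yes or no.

yes

...*....
........
all cells are . at tick 2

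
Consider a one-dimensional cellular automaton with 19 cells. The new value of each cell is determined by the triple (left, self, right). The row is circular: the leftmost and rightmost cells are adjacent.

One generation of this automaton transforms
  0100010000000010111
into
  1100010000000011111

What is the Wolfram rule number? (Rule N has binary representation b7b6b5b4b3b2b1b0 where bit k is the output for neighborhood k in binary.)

position 17: 111 → 1  (bit 7 = 1)
position 18: 110 → 1  (bit 6 = 1)
position 0: 101 → 1  (bit 5 = 1)
position 2: 100 → 0  (bit 4 = 0)
position 16: 011 → 1  (bit 3 = 1)
position 1: 010 → 1  (bit 2 = 1)
position 4: 001 → 0  (bit 1 = 0)
position 3: 000 → 0  (bit 0 = 0)
bits b7..b0 = 11101100 = 236

236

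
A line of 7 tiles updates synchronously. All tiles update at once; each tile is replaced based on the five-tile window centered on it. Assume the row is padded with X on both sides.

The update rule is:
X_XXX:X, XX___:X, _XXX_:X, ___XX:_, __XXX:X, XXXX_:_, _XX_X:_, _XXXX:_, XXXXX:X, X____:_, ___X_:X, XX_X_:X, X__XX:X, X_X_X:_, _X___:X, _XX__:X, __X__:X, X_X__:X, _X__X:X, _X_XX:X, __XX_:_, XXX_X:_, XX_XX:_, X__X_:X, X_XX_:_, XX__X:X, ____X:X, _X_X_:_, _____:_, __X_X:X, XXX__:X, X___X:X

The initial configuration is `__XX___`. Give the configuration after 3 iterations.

XX_XXX_
___XX__
XX__XXX

XX__XXX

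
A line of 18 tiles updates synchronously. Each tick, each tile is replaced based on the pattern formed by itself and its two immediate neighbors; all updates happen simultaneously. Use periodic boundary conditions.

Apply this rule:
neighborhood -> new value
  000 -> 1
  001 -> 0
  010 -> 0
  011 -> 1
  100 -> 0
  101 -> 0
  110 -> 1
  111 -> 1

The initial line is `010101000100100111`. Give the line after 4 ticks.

011111000111110111

tick 1: 000000010000000111
tick 2: 011111000111110111
tick 3: 011111010111110111
tick 4: 011111000111110111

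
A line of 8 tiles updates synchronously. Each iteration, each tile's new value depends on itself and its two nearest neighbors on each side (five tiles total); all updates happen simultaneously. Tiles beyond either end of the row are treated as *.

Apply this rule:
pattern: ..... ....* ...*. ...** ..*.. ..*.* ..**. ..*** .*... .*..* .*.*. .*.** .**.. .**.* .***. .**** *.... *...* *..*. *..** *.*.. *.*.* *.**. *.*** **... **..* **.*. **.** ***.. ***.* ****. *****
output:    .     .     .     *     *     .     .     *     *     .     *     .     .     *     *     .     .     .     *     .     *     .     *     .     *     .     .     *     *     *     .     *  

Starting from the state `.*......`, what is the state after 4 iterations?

.**....*
**.*..**
.*.*..*.
..**.*..

..**.*..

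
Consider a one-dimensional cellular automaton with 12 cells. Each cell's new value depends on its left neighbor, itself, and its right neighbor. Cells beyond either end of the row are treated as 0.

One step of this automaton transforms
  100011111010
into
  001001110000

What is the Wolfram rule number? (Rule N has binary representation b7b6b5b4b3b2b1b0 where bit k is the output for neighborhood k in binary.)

position 5: 111 → 1  (bit 7 = 1)
position 8: 110 → 0  (bit 6 = 0)
position 9: 101 → 0  (bit 5 = 0)
position 1: 100 → 0  (bit 4 = 0)
position 4: 011 → 0  (bit 3 = 0)
position 0: 010 → 0  (bit 2 = 0)
position 3: 001 → 0  (bit 1 = 0)
position 2: 000 → 1  (bit 0 = 1)
bits b7..b0 = 10000001 = 129

129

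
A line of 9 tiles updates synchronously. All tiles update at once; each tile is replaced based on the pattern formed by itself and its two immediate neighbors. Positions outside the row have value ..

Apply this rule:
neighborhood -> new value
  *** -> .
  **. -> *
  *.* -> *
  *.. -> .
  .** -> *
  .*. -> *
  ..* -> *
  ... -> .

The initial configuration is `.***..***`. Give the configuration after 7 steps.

**.*.**.*
*********
*.......*
*......**
*.....***
*....**.*
*...*****

*...*****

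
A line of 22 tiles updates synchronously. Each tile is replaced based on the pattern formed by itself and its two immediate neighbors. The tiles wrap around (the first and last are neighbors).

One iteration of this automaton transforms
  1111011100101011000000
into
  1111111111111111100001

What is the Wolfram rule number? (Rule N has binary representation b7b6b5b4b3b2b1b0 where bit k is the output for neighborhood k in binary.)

position 1: 111 → 1  (bit 7 = 1)
position 3: 110 → 1  (bit 6 = 1)
position 4: 101 → 1  (bit 5 = 1)
position 8: 100 → 1  (bit 4 = 1)
position 0: 011 → 1  (bit 3 = 1)
position 10: 010 → 1  (bit 2 = 1)
position 9: 001 → 1  (bit 1 = 1)
position 17: 000 → 0  (bit 0 = 0)
bits b7..b0 = 11111110 = 254

254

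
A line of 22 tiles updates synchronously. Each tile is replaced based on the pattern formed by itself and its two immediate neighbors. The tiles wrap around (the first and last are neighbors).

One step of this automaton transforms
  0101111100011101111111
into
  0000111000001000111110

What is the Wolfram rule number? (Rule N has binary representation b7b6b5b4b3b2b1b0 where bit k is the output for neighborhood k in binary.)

128

position 4: 111 → 1  (bit 7 = 1)
position 7: 110 → 0  (bit 6 = 0)
position 0: 101 → 0  (bit 5 = 0)
position 8: 100 → 0  (bit 4 = 0)
position 3: 011 → 0  (bit 3 = 0)
position 1: 010 → 0  (bit 2 = 0)
position 10: 001 → 0  (bit 1 = 0)
position 9: 000 → 0  (bit 0 = 0)
bits b7..b0 = 10000000 = 128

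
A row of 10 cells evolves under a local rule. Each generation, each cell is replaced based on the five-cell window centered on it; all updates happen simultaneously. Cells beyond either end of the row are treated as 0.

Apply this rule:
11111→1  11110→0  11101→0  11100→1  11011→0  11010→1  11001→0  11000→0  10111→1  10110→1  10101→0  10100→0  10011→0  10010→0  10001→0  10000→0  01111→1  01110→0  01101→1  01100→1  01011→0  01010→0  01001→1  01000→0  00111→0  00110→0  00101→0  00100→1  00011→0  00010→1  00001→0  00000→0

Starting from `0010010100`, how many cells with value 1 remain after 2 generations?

generation 1: 0111000000
generation 2: 0001000000
count of 1: 1

1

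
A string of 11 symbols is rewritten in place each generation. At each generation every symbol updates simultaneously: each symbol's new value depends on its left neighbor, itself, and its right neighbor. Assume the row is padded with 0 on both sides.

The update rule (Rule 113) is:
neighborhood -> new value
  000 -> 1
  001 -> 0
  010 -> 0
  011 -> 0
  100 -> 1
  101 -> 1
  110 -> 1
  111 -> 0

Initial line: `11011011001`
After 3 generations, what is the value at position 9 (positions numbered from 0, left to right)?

01101101100
00110110111
10011011001
position 9 holds 0

0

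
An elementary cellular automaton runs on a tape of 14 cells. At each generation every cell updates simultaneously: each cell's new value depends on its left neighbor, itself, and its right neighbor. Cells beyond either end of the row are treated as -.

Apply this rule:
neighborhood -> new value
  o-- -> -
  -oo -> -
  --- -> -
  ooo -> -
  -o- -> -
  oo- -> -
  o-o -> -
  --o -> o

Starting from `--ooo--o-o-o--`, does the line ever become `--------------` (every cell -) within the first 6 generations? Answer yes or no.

no

-o----o-------
o----o--------
----o---------
---o----------
--o-----------
-o------------
generation 6 is -o------------, still not uniform -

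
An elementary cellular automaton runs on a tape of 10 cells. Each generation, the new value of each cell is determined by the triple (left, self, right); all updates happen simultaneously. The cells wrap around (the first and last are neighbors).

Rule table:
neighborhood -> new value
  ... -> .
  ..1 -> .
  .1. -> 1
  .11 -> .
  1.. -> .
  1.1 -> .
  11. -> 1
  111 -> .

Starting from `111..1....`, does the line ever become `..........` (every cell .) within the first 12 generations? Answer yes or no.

..1..1....
..1..1....  (fixed point — unchanged through generation 12)
generation 12 is ..1..1...., still not uniform .

no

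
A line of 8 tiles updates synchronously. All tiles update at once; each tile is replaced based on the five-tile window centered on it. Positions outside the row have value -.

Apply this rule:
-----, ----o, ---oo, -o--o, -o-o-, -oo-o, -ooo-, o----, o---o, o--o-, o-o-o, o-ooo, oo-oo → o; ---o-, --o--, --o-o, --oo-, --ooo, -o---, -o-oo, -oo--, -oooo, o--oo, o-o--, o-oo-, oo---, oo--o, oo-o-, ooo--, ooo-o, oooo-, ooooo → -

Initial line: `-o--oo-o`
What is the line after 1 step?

--o--o--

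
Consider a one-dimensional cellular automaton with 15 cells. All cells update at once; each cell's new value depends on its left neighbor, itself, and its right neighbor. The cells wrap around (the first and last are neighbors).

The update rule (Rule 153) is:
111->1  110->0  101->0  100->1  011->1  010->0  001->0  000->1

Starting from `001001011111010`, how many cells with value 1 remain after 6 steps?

9

100100011110001
010011011101101
001010011001000
100001010100111
011100000010111
011011111000110
count of 1: 9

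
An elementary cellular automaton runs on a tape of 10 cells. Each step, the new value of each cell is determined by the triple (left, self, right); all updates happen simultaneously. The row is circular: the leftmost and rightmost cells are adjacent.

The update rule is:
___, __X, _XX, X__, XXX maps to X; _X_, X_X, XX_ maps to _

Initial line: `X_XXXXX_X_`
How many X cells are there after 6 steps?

__XXXX____
XXXXX_XXXX
XXXX__XXXX
XXX_XXXXXX
XX__XXXXXX
X_XXXXXXXX
count of X: 9

9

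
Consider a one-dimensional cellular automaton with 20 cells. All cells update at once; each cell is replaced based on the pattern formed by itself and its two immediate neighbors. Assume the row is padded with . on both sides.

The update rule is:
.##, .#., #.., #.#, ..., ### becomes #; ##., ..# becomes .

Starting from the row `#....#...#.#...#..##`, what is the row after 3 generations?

##.###.#####.##.###.

generation 1: ####.###.#####.##.#.
generation 2: ###.###.#####.##.###
generation 3: ##.###.#####.##.###.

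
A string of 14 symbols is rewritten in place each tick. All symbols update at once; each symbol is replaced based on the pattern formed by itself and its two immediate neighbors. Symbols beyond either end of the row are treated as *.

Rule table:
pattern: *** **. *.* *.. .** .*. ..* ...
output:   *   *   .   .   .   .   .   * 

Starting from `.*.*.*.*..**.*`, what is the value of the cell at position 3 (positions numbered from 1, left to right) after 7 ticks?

*

...........*..
.*********....
..********.**.
...*******..*.
.*..******....
.....*****.**.
.***..****..*.
position 3 holds *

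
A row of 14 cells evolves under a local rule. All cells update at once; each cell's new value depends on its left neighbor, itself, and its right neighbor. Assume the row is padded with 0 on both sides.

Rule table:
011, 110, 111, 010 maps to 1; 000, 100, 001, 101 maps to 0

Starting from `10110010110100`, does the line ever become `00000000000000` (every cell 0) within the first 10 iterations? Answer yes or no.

no

10110010110100  (fixed point — unchanged through iteration 10)
iteration 10 is 10110010110100, still not uniform 0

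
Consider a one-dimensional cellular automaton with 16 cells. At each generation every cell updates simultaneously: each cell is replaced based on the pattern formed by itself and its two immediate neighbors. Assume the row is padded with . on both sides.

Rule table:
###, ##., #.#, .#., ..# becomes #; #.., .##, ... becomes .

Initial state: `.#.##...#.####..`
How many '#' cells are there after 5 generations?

11

generation 1: ###.#..###.###..
generation 2: .####.#.###.##..
generation 3: #.######.###.#..
generation 4: ##.######.####..
generation 5: .##.######.###..
count of #: 11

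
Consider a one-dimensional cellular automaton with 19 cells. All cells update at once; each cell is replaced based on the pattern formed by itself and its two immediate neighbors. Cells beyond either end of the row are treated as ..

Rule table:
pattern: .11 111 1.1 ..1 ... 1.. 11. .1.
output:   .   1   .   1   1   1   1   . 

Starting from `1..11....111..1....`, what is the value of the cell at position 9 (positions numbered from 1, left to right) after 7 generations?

1

.11.11111.1111.1111
1.1..1111..111..111
...11.11111.1111.11
111.1..1111..111..1
.11..11.11111.1111.
1.111.1..1111..1111
...11..11.11111.111
position 9 holds 1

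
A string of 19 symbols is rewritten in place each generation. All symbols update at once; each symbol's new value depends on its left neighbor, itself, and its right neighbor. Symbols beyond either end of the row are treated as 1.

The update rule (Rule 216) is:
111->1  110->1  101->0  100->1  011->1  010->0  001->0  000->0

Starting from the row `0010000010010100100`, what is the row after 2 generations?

generation 1: 1001000001000010010
generation 2: 1100100000100001000

1100100000100001000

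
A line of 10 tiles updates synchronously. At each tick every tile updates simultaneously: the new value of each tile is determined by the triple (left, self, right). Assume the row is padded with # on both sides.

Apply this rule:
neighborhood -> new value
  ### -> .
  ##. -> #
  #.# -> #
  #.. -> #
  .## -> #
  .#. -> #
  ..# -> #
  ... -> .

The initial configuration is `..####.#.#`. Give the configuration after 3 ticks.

###..#####
..####....
###..##..#

###..##..#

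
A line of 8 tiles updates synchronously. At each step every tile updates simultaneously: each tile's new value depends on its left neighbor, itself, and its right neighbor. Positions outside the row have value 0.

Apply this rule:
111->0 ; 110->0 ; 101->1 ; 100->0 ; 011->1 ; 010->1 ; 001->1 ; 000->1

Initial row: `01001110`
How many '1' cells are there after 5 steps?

11011000
10110011
11100110
10001100
10111001
count of 1: 5

5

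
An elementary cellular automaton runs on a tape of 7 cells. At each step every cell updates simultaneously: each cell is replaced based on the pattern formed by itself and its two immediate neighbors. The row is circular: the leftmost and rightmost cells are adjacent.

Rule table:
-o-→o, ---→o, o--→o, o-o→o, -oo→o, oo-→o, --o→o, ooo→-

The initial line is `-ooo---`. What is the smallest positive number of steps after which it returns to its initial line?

2

oo-oooo
-ooo---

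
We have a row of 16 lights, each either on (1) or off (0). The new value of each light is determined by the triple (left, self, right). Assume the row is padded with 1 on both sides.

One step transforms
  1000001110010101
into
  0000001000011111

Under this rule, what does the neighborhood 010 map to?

At position 11 the neighborhood is 010; the next row has 1 there.

1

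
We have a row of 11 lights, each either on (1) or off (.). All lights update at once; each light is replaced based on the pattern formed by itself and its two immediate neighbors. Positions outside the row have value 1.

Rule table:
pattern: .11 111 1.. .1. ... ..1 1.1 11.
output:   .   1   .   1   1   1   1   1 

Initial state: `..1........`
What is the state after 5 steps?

.11.1111111
1.11.111111
11.11.11111
111.11.1111
1111.11.111

1111.11.111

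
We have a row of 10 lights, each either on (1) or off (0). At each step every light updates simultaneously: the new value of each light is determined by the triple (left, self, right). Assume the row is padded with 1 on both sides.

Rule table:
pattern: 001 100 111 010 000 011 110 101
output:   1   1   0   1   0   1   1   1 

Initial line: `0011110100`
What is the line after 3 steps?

1110011001

1110011111
0011110000
1110011001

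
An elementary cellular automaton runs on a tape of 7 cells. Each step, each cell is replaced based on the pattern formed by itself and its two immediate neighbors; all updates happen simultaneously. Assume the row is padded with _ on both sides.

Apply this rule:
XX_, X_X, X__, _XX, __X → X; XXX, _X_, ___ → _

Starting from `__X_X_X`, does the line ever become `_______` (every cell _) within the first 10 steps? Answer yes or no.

no

_X_X_X_
X_X_X_X
_X_X_X_  (repeats step 1; period 2)
step 10: X_X_X_X
step 10 is X_X_X_X, still not uniform _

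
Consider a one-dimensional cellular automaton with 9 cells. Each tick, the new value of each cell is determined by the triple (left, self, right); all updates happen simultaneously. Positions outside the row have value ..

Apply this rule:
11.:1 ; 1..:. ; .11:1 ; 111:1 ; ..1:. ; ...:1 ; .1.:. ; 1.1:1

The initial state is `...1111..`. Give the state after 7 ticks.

11.1111.1
11111111.
11111111.  (fixed point — unchanged through tick 7)

11111111.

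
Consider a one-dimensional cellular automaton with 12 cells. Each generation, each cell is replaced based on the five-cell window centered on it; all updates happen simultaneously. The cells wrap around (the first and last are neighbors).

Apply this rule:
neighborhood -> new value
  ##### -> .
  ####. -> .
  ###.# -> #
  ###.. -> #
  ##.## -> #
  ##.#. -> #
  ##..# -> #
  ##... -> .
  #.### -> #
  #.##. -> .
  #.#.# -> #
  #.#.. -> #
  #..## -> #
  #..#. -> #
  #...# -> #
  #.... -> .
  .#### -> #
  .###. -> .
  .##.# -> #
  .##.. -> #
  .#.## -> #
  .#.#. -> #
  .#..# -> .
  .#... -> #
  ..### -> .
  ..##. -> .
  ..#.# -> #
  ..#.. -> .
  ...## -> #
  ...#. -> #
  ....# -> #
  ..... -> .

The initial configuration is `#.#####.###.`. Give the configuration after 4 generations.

#.###..#####

####..###.##
...###..####
.##..###.#.#
#.###..#####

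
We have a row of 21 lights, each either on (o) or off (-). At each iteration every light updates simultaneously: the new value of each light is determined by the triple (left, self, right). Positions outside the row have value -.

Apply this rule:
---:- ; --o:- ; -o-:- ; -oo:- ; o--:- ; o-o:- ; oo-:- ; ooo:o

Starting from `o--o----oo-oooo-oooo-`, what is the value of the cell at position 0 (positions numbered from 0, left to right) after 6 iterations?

-

------------oo---oo--
---------------------
---------------------  (fixed point — unchanged through iteration 6)
position 0 holds -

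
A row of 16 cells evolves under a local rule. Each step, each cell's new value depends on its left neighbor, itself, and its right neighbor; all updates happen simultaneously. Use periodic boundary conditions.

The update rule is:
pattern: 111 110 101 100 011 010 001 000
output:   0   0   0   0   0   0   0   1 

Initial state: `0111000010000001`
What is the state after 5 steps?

0000011000111100

step 1: 0000011000111100
step 2: 1111000010000001
step 3: 0000011000111100  (repeats step 1; period 2)
step 5: 0000011000111100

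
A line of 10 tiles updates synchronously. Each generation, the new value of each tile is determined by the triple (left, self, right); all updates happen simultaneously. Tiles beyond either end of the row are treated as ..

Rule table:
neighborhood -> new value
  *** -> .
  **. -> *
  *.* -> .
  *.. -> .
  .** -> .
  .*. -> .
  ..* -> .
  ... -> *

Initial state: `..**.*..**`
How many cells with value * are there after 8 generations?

*..*.....*
.....***..
****...*.*
...*.*....
**.....***
.*.***...*
.....*.*..
****.....*
count of *: 5

5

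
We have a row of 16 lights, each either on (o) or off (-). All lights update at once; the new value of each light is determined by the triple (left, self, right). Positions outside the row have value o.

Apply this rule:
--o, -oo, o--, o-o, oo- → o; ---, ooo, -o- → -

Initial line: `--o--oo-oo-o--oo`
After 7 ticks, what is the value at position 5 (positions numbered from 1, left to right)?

tick 1: oo-oooooooo-ooo-
tick 2: -ooo------ooo-oo
tick 3: oo-oo----oo-ooo-
tick 4: -ooooo--ooooo-oo
tick 5: oo---oooo---ooo-
tick 6: -oo-oo--oo-oo-oo
tick 7: ooooooooooooooo-
position 5 holds o

o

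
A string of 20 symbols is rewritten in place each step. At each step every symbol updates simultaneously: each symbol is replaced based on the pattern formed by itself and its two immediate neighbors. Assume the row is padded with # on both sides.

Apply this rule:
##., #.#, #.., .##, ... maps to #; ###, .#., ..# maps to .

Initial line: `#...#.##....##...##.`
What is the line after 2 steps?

..##.#....###..###..

###..######.####.###
..##.#....###..###..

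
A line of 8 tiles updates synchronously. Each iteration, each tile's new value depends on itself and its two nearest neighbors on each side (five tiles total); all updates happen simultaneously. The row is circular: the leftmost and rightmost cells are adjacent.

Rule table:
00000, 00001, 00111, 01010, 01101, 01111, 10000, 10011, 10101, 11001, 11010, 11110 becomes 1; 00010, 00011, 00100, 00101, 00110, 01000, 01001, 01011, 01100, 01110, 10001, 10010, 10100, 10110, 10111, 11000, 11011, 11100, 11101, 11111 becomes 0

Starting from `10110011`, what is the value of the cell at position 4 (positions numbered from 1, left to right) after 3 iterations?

00001110
11101000
10010000
position 4 holds 1

1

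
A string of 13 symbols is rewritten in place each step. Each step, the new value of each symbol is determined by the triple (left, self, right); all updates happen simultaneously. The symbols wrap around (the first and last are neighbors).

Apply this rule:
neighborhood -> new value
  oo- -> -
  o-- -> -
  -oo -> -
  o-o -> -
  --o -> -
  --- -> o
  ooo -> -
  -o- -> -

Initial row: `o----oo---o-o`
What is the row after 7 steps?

--oo----o----
o----oo---ooo
--oo----o----  (repeats step 1; period 2)
step 7: --oo----o----

--oo----o----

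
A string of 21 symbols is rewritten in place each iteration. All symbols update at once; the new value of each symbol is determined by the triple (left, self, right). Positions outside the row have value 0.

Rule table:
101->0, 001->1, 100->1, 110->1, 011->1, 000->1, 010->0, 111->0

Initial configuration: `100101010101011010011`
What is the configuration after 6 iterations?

111111111111111110011

011000000000011001111
111111111111111111001
100000000000000001110
011111111111111111011
110000000000000001011
111111111111111110011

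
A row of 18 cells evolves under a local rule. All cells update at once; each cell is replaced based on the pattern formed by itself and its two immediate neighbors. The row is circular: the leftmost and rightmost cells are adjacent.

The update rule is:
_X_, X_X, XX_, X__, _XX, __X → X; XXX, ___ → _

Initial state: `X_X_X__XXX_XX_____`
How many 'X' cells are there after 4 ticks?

10

XXXXXXXX_XXXXX___X
_______XXX___XX_XX
X_____XX_XX_XXXXXX
XX___XXXXXXXX_____
count of X: 10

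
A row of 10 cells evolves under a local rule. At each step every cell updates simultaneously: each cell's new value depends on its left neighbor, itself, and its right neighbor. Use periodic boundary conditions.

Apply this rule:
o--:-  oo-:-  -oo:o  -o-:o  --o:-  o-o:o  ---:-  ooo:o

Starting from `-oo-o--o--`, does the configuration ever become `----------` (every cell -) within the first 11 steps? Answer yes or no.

no

step 1: -o-oo--o--
step 2: -ooo---o--
step 3: -oo----o--
step 4: -o-----o--
step 5: -o-----o--  (fixed point — unchanged through step 11)
step 11 is -o-----o--, still not uniform -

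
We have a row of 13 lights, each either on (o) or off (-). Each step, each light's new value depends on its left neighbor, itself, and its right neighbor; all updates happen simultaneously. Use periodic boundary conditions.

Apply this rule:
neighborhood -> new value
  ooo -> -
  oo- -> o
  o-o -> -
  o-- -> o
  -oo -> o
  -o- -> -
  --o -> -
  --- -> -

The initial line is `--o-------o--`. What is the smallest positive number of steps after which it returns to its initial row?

step 1: ---o-------o-
step 2: ----o-------o
step 3: o----o-------
step 4: -o----o------
step 5: --o----o-----
step 6: ---o----o----
step 7: ----o----o---
step 8: -----o----o--
step 9: ------o----o-
step 10: -------o----o
step 11: o-------o----
step 12: -o-------o---
step 13: --o-------o--

13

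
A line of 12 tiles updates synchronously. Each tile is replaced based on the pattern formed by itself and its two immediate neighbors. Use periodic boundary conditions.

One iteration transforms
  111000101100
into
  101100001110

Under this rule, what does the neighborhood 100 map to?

1

At position 3 the neighborhood is 100; the next row has 1 there.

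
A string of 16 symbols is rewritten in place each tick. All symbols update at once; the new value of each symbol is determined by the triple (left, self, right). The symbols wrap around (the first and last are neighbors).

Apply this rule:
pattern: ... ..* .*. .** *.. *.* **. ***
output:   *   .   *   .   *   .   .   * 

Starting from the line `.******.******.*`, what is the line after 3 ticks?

.*......*....*..

tick 1: ..****...****..*
tick 2: *..**.**..**.*.*
tick 3: .*......*....*..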